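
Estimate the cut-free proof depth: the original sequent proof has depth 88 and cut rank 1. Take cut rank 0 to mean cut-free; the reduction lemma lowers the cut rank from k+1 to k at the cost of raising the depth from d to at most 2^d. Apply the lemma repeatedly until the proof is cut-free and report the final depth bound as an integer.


Each rank reduction sends depth d to at most 2^d; cut rank r needs r reductions.
2_0(88) = 88
2_1(88) = 2^88 = 309485009821345068724781056
Cut-free depth bound = 309485009821345068724781056

309485009821345068724781056


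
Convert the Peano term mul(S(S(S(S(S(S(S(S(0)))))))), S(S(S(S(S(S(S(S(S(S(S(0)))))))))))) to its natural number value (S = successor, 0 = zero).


mul(S^8(0), S^11(0)):
S^8(0) = 8
S^11(0) = 11
8 * 11 = 88

88


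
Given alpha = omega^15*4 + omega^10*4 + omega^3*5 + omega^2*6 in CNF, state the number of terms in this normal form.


CNF: omega^15*4 + omega^10*4 + omega^3*5 + omega^2*6
Count the summands separated by '+':
  term 1: omega^15*4
  term 2: omega^10*4
  term 3: omega^3*5
  term 4: omega^2*6
Total terms = 4

4


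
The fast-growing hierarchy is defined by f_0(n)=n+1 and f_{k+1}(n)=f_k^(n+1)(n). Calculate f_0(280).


f_0(280) = 280 + 1 = 281

281


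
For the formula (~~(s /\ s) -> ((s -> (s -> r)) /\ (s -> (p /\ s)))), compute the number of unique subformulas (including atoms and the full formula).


Formula: (~~(s /\ s) -> ((s -> (s -> r)) /\ (s -> (p /\ s))))
Subformulas found:
  1. s
  2. r
  3. p
  4. (p /\ s)
  5. (s -> r)
  6. (s /\ s)
  7. ~(s /\ s)
  8. ~~(s /\ s)
  9. (s -> (p /\ s))
  10. (s -> (s -> r))
  11. ((s -> (s -> r)) /\ (s -> (p /\ s)))
  12. (~~(s /\ s) -> ((s -> (s -> r)) /\ (s -> (p /\ s))))
Total distinct subformulas = 12

12


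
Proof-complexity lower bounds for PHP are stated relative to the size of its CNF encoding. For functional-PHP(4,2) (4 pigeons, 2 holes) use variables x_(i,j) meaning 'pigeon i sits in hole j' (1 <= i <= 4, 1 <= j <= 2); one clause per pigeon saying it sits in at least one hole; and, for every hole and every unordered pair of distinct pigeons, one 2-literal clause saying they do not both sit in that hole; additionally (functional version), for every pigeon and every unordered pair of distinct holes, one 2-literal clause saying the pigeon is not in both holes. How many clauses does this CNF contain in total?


functional-PHP(4,2): 4 pigeons, 2 holes, 4*2 = 8 variables.
- pigeon clauses: one per pigeon -> 4 clauses
- hole clauses: 2 holes * C(4,2) = 2 * 6 -> 12 clauses
- functional clauses: 4 pigeons * C(2,2) = 4 * 1 -> 4 clauses
Total clauses = 4 + 12 + 4 = 20

20


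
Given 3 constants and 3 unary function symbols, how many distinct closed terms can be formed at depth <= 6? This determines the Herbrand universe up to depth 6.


Herbrand terms by depth:
Depth 0: 3 constants
Depth 1: 9 new terms (running total: 12)
Depth 2: 27 new terms (running total: 39)
Depth 3: 81 new terms (running total: 120)
Depth 4: 243 new terms (running total: 363)
Depth 5: 729 new terms (running total: 1092)
Depth 6: 2187 new terms (running total: 3279)
Total distinct ground terms = 3279

3279


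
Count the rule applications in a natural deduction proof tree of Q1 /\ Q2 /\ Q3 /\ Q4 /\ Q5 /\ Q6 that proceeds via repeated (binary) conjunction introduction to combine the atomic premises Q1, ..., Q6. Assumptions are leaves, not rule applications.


The target conjunction has 6 conjuncts, i.e. 5 binary /\ connectives.
Each conjunction-intro joins two pieces, so 6 atoms require 6-1 = 5 applications.
Total inference nodes = 5

5


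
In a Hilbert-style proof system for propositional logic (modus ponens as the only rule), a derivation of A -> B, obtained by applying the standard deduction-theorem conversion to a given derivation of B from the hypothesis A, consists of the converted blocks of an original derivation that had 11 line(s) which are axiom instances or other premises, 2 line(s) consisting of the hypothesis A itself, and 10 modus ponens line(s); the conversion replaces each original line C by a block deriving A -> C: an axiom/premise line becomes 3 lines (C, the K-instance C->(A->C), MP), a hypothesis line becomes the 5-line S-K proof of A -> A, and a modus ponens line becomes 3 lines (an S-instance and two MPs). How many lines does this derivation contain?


Deduction-theorem conversion, block by block:
- 11 axiom/premise lines -> 3 lines each = 33
- 2 hypothesis lines -> 5 lines each (identity proof A->A) = 10
- 10 MP lines -> 3 lines each (S-instance, MP, MP) = 30
Total = 33 + 10 + 30 = 73 lines.

73


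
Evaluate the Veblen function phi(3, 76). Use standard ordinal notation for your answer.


phi(3, 76):
phi(3, beta) = eta_beta (the beta-th eta number, fixed point of zeta).
phi(3, 76) = eta_76

eta_76


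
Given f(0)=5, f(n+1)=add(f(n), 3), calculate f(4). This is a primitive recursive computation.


f(0) = 5
f(1) = add(f(0), 3) = add(5, 3) = 8
f(2) = add(f(1), 3) = add(8, 3) = 11
f(3) = add(f(2), 3) = add(11, 3) = 14
f(4) = add(f(3), 3) = add(14, 3) = 17


17


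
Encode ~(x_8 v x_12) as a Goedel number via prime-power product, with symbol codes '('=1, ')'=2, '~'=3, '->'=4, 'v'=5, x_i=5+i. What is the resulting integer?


Formula: ~(x_8 v x_12)
Symbol codes: [3, 1, 13, 5, 17, 2]
Primes: [2, 3, 5, 7, 11, 13]
p_1^3 = 2^3 = 8
p_2^1 = 3^1 = 3
p_3^13 = 5^13 = 1220703125
p_4^5 = 7^5 = 16807
p_5^17 = 11^17 = 505447028499293771
p_6^2 = 13^2 = 169
Product = 42060443764157506029910927734375000

42060443764157506029910927734375000


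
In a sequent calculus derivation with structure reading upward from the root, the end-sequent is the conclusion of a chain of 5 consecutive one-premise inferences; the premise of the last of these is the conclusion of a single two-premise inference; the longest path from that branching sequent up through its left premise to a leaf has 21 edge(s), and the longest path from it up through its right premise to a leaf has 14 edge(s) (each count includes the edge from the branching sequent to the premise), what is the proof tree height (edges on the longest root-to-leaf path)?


Longest path through the left premise: 21 edges (measured from the branching sequent)
Longest path through the right premise: 14 edges
Height of the subtree rooted at the branching sequent: max(21, 14) = 21
The branching sequent sits 5 edges above the root (the chain of one-premise inferences), so height = 21 + 5 = 26

26


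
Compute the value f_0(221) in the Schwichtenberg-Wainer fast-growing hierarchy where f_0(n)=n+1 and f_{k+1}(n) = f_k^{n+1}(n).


f_0(221) = 221 + 1 = 222

222


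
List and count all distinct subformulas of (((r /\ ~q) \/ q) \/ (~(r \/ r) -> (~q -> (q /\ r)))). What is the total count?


Formula: (((r /\ ~q) \/ q) \/ (~(r \/ r) -> (~q -> (q /\ r))))
Subformulas found:
  1. q
  2. r
  3. ~q
  4. (r \/ r)
  5. (q /\ r)
  6. ~(r \/ r)
  7. (r /\ ~q)
  8. (~q -> (q /\ r))
  9. ((r /\ ~q) \/ q)
  10. (~(r \/ r) -> (~q -> (q /\ r)))
  11. (((r /\ ~q) \/ q) \/ (~(r \/ r) -> (~q -> (q /\ r))))
Total distinct subformulas = 11

11


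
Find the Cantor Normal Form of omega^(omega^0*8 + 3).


omega^(omega^0*8 + 3):
omega^0 = 1, so the exponent is 8 + 3 = 11 (finite ordinal addition).
Result = omega^11, already a single CNF term.

omega^11


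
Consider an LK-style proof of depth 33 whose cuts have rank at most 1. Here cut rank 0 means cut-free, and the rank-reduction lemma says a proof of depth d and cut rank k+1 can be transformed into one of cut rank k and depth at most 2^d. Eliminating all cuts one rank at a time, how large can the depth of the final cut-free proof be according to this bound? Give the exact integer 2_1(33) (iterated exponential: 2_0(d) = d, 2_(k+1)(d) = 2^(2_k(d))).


Each rank reduction sends depth d to at most 2^d; cut rank r needs r reductions.
2_0(33) = 33
2_1(33) = 2^33 = 8589934592
Cut-free depth bound = 8589934592

8589934592


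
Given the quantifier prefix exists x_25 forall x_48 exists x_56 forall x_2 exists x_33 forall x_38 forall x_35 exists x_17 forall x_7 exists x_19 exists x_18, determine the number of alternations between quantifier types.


Walk the prefix and count type changes:
  position 1: exists -> forall <-- alternation
  position 2: forall -> exists <-- alternation
  position 3: exists -> forall <-- alternation
  position 4: forall -> exists <-- alternation
  position 5: exists -> forall <-- alternation
  position 6: forall -> forall
  position 7: forall -> exists <-- alternation
  position 8: exists -> forall <-- alternation
  position 9: forall -> exists <-- alternation
  position 10: exists -> exists
Total alternations = 8

8


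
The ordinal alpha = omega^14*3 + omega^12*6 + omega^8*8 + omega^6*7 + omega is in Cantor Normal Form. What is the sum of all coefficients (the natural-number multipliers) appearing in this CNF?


CNF: omega^14*3 + omega^12*6 + omega^8*8 + omega^6*7 + omega
Coefficients: 3 + 6 + 8 + 7 + 1 = 25

25


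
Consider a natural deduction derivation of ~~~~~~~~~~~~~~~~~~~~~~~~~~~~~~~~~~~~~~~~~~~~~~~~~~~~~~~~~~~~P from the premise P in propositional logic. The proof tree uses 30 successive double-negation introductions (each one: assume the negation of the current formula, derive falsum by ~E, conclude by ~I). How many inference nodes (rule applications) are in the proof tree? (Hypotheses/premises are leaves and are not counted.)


Each double-negation introduction (from C infer ~~C) uses 2 inference nodes: one ~E (C and ~C give falsum) and one ~I (discharge ~C).
30 double negations = 30 * 2 = 60 inference nodes.

60


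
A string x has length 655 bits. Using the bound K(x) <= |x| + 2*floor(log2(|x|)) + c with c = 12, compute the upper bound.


floor(log2(655)) = 9
2 * 9 = 18
K(x) <= 655 + 18 + 12 = 685

685


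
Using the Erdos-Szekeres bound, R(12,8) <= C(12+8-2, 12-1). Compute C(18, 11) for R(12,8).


R(12,8) <= C(12+8-2, 12-1) = C(18, 11)
C(18, 11) = 18! / (11! * 7!)
= 31824

31824


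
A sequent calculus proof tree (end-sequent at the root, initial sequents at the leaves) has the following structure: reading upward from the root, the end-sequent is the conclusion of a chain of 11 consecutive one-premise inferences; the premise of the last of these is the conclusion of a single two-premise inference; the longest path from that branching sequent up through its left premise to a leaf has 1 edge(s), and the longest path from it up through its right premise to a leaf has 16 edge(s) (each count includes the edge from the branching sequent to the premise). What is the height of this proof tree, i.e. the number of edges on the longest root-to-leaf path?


Longest path through the left premise: 1 edges (measured from the branching sequent)
Longest path through the right premise: 16 edges
Height of the subtree rooted at the branching sequent: max(1, 16) = 16
The branching sequent sits 11 edges above the root (the chain of one-premise inferences), so height = 16 + 11 = 27

27


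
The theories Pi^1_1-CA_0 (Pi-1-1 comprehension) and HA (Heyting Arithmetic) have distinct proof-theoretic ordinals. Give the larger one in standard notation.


Proof-theoretic ordinal of Pi^1_1-CA_0 (Pi-1-1 comprehension): psi_0(Omega_omega)
Proof-theoretic ordinal of HA (Heyting Arithmetic): epsilon_0
Comparing: epsilon_0 < psi_0(Omega_omega).
The larger ordinal is psi_0(Omega_omega) (from Pi^1_1-CA_0 (Pi-1-1 comprehension)).

psi_0(Omega_omega)


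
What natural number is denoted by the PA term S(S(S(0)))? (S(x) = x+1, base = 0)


Counting successors applied to 0:
3 applications of S to 0 = 3

3


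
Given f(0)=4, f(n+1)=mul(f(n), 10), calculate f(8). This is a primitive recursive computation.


f(0) = 4
f(1) = mul(f(0), 10) = mul(4, 10) = 40
f(2) = mul(f(1), 10) = mul(40, 10) = 400
f(3) = mul(f(2), 10) = mul(400, 10) = 4000
f(4) = mul(f(3), 10) = mul(4000, 10) = 40000
f(5) = mul(f(4), 10) = mul(40000, 10) = 400000
f(6) = mul(f(5), 10) = mul(400000, 10) = 4000000
f(7) = mul(f(6), 10) = mul(4000000, 10) = 40000000
f(8) = mul(f(7), 10) = mul(40000000, 10) = 400000000


400000000


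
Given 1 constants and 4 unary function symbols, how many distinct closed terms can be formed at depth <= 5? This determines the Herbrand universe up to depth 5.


Herbrand terms by depth:
Depth 0: 1 constants
Depth 1: 4 new terms (running total: 5)
Depth 2: 16 new terms (running total: 21)
Depth 3: 64 new terms (running total: 85)
Depth 4: 256 new terms (running total: 341)
Depth 5: 1024 new terms (running total: 1365)
Total distinct ground terms = 1365

1365


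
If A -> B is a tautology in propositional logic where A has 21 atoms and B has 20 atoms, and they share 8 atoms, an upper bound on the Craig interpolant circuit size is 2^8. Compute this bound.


Shared atoms = 8
Craig interpolant size bound = 2^8
= 256

256


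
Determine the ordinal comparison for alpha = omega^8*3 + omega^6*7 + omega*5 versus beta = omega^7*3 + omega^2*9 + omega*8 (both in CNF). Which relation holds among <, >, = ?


Compare term by term from highest exponent:
alpha = omega^8*3 + omega^6*7 + omega*5
beta = omega^7*3 + omega^2*9 + omega*8
Term 1: alpha has omega^8*3, beta has omega^7*3
Term 2: alpha has omega^6*7, beta has omega^2*9
Term 3: alpha has omega^1*5, beta has omega^1*8
Result: alpha > beta

alpha > beta


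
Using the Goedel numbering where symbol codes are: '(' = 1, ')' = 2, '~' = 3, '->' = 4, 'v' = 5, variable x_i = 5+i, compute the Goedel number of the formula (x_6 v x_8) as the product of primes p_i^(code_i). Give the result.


Formula: (x_6 v x_8)
Symbol codes: [1, 11, 5, 13, 2]
Primes: [2, 3, 5, 7, 11]
p_1^1 = 2^1 = 2
p_2^11 = 3^11 = 177147
p_3^5 = 5^5 = 3125
p_4^13 = 7^13 = 96889010407
p_5^2 = 11^2 = 121
Product = 12979970629467676931250

12979970629467676931250


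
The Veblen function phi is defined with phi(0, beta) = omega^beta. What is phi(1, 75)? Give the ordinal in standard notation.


phi(1, 75):
phi(1, beta) = epsilon_beta (the beta-th epsilon number).
phi(1, 75) = epsilon_75

epsilon_75


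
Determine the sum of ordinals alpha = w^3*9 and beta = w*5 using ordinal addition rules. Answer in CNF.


Ordinal addition w^3*9 + w*5:
Leading exponent of alpha (3) > leading exponent of beta (1).
Since alpha's term has higher exponent than beta's leading term,
the sum is simply alpha followed by beta.
Result = w^3*9 + w*5

w^3*9 + w*5


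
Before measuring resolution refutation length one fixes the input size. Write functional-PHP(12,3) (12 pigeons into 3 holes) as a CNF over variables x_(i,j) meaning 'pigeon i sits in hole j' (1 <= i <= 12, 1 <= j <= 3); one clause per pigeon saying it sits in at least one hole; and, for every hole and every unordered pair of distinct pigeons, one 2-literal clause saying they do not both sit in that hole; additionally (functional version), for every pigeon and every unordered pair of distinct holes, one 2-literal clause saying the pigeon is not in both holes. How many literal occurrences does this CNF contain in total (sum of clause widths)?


functional-PHP(12,3): 12 pigeons, 3 holes, 12*3 = 36 variables.
- pigeon clauses: one per pigeon -> 12 clauses of width 3 -> 36 literals
- hole clauses: 3 holes * C(12,2) = 3 * 66 -> 198 clauses of width 2 -> 396 literals
- functional clauses: 12 pigeons * C(3,2) = 12 * 3 -> 36 clauses of width 2 -> 72 literals
Total literal occurrences = 36 + 396 + 72 = 504

504


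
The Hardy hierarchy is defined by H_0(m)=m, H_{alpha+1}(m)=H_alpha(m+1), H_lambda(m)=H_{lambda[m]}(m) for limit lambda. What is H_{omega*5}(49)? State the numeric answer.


H_{omega*5}(49):
For the Hardy hierarchy, H_{omega*k}(n) = 2^k * n.
2^5 = 32.
32 * 49 = 1568

1568


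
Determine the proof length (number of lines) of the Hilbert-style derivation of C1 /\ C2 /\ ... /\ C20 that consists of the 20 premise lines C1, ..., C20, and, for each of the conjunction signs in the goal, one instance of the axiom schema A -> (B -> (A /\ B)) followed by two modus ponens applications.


Conjoining 20 premises:
- 20 premise lines
- the goal has 19 conjunction signs; each costs 1 axiom instance + 2 MP = 3 lines: 3 * 19 = 57
Total = 20 + 57 = 77 lines.

77


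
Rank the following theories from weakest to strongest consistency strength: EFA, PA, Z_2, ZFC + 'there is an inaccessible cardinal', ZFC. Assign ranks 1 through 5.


Ordering by consistency strength:
1. EFA
2. PA
3. Z_2
4. ZFC
5. ZFC + 'there is an inaccessible cardinal'


EFA=1, PA=2, Z_2=3, ZFC + 'there is an inaccessible cardinal'=5, ZFC=4


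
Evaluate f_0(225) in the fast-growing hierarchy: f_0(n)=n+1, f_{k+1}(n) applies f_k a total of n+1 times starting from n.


f_0(225) = 225 + 1 = 226

226


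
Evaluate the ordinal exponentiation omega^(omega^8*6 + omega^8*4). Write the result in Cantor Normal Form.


omega^(omega^8*6 + omega^8*4):
Both terms of the exponent have the same exponent 8, so they merge: omega^8*6 + omega^8*4 = omega^8*(6+4) = omega^8*10.
omega raised to a CNF ordinal is a single CNF term: Result = omega^(omega^8*10)

omega^(omega^8*10)


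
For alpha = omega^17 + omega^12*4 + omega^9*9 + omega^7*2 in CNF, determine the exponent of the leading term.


CNF: omega^17 + omega^12*4 + omega^9*9 + omega^7*2
The leading term is omega^17, which has exponent 17.

17


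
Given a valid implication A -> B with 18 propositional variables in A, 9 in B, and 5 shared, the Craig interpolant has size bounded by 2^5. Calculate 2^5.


Shared atoms = 5
Craig interpolant size bound = 2^5
= 32

32


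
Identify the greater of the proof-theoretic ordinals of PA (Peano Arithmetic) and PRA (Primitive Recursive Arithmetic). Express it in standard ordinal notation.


Proof-theoretic ordinal of PA (Peano Arithmetic): epsilon_0
Proof-theoretic ordinal of PRA (Primitive Recursive Arithmetic): omega^omega
Comparing: omega^omega < epsilon_0.
The larger ordinal is epsilon_0 (from PA (Peano Arithmetic)).

epsilon_0


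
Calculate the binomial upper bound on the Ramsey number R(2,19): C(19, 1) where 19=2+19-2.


R(2,19) <= C(2+19-2, 2-1) = C(19, 1)
C(19, 1) = 19! / (1! * 18!)
= 19

19


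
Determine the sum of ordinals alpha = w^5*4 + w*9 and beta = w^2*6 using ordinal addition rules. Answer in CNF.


Ordinal addition (w^5*4 + w*9) + w^2*6:
alpha's leading term has exponent 5 > beta's exponent 2, so it survives.
alpha's tail term has exponent 1 < beta's exponent 2, so it is absorbed by beta.
In ordinal addition, any term followed by a strictly larger-exponent term is absorbed.
Result = w^5*4 + w^2*6

w^5*4 + w^2*6


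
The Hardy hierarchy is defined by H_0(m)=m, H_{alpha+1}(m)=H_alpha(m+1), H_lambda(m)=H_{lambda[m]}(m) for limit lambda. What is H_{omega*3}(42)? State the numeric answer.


H_{omega*3}(42):
For the Hardy hierarchy, H_{omega*k}(n) = 2^k * n.
2^3 = 8.
8 * 42 = 336

336


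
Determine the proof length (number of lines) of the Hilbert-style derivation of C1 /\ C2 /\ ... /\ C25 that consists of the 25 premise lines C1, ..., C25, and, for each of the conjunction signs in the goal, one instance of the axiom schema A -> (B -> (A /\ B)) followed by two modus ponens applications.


Conjoining 25 premises:
- 25 premise lines
- the goal has 24 conjunction signs; each costs 1 axiom instance + 2 MP = 3 lines: 3 * 24 = 72
Total = 25 + 72 = 97 lines.

97


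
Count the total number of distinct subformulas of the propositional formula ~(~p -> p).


Formula: ~(~p -> p)
Subformulas found:
  1. p
  2. ~p
  3. (~p -> p)
  4. ~(~p -> p)
Total distinct subformulas = 4

4


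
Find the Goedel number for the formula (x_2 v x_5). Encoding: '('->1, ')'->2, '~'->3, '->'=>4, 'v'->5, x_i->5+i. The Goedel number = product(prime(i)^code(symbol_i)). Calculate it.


Formula: (x_2 v x_5)
Symbol codes: [1, 7, 5, 10, 2]
Primes: [2, 3, 5, 7, 11]
p_1^1 = 2^1 = 2
p_2^7 = 3^7 = 2187
p_3^5 = 5^5 = 3125
p_4^10 = 7^10 = 282475249
p_5^2 = 11^2 = 121
Product = 467191110732018750

467191110732018750


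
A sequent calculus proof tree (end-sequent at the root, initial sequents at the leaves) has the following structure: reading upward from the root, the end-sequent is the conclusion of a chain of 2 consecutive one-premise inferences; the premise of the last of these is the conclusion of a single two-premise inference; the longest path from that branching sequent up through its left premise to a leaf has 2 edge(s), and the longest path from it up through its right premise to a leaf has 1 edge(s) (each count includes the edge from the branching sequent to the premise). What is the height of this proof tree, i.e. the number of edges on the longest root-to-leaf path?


Longest path through the left premise: 2 edges (measured from the branching sequent)
Longest path through the right premise: 1 edges
Height of the subtree rooted at the branching sequent: max(2, 1) = 2
The branching sequent sits 2 edges above the root (the chain of one-premise inferences), so height = 2 + 2 = 4

4


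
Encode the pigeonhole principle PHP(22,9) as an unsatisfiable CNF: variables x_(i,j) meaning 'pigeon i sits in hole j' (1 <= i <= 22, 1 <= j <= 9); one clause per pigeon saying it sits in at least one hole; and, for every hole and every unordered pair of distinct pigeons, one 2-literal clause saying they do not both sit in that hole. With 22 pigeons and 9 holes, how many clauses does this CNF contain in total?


PHP(22,9): 22 pigeons, 9 holes, 22*9 = 198 variables.
- pigeon clauses: one per pigeon -> 22 clauses
- hole clauses: 9 holes * C(22,2) = 9 * 231 -> 2079 clauses
Total clauses = 22 + 2079 = 2101

2101


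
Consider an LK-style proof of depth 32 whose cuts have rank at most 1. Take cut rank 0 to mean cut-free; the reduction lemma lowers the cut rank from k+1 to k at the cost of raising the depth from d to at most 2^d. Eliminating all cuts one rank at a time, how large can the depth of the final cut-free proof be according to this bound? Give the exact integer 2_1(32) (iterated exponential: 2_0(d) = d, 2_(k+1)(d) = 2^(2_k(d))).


Each rank reduction sends depth d to at most 2^d; cut rank r needs r reductions.
2_0(32) = 32
2_1(32) = 2^32 = 4294967296
Cut-free depth bound = 4294967296

4294967296


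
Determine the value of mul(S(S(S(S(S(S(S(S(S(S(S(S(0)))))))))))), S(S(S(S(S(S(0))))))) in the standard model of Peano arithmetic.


mul(S^12(0), S^6(0)):
S^12(0) = 12
S^6(0) = 6
12 * 6 = 72

72


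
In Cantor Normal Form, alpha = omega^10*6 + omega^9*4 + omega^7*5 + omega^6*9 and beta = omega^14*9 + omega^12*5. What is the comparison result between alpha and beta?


Compare term by term from highest exponent:
alpha = omega^10*6 + omega^9*4 + omega^7*5 + omega^6*9
beta = omega^14*9 + omega^12*5
Term 1: alpha has omega^10*6, beta has omega^14*9
Term 2: alpha has omega^9*4, beta has omega^12*5
Term 3: alpha has omega^7*5, beta has omega^0*0
Term 4: alpha has omega^6*9, beta has omega^0*0
Result: alpha < beta

alpha < beta


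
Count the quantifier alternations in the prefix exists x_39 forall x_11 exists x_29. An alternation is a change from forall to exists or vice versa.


Walk the prefix and count type changes:
  position 1: exists -> forall <-- alternation
  position 2: forall -> exists <-- alternation
Total alternations = 2

2


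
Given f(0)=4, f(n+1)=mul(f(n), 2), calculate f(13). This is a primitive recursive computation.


f(0) = 4
f(1) = mul(f(0), 2) = mul(4, 2) = 8
f(2) = mul(f(1), 2) = mul(8, 2) = 16
f(3) = mul(f(2), 2) = mul(16, 2) = 32
f(4) = mul(f(3), 2) = mul(32, 2) = 64
f(5) = mul(f(4), 2) = mul(64, 2) = 128
f(6) = mul(f(5), 2) = mul(128, 2) = 256
f(7) = mul(f(6), 2) = mul(256, 2) = 512
f(8) = mul(f(7), 2) = mul(512, 2) = 1024
f(9) = mul(f(8), 2) = mul(1024, 2) = 2048
f(10) = mul(f(9), 2) = mul(2048, 2) = 4096
f(11) = mul(f(10), 2) = mul(4096, 2) = 8192
f(12) = mul(f(11), 2) = mul(8192, 2) = 16384
f(13) = mul(f(12), 2) = mul(16384, 2) = 32768


32768


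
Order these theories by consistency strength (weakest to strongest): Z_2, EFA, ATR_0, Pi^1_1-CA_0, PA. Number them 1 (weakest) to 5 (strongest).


Ordering by consistency strength:
1. EFA
2. PA
3. ATR_0
4. Pi^1_1-CA_0
5. Z_2


Z_2=5, EFA=1, ATR_0=3, Pi^1_1-CA_0=4, PA=2


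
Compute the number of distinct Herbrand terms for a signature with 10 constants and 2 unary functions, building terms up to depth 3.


Herbrand terms by depth:
Depth 0: 10 constants
Depth 1: 20 new terms (running total: 30)
Depth 2: 40 new terms (running total: 70)
Depth 3: 80 new terms (running total: 150)
Total distinct ground terms = 150

150


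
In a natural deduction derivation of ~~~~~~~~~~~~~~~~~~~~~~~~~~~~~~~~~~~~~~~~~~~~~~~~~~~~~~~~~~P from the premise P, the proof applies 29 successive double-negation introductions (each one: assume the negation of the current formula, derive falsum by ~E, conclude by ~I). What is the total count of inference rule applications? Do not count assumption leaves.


Each double-negation introduction (from C infer ~~C) uses 2 inference nodes: one ~E (C and ~C give falsum) and one ~I (discharge ~C).
29 double negations = 29 * 2 = 58 inference nodes.

58


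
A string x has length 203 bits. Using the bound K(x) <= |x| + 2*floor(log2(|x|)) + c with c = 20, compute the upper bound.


floor(log2(203)) = 7
2 * 7 = 14
K(x) <= 203 + 14 + 20 = 237

237


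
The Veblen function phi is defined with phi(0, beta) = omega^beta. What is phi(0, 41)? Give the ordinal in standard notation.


phi(0, 41):
phi(0, beta) = omega^beta by definition.
phi(0, 41) = omega^41

omega^41


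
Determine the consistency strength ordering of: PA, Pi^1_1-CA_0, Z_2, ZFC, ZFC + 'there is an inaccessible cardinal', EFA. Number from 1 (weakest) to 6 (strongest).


Ordering by consistency strength:
1. EFA
2. PA
3. Pi^1_1-CA_0
4. Z_2
5. ZFC
6. ZFC + 'there is an inaccessible cardinal'


PA=2, Pi^1_1-CA_0=3, Z_2=4, ZFC=5, ZFC + 'there is an inaccessible cardinal'=6, EFA=1


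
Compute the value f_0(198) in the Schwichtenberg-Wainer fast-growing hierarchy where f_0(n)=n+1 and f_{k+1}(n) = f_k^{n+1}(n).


f_0(198) = 198 + 1 = 199

199


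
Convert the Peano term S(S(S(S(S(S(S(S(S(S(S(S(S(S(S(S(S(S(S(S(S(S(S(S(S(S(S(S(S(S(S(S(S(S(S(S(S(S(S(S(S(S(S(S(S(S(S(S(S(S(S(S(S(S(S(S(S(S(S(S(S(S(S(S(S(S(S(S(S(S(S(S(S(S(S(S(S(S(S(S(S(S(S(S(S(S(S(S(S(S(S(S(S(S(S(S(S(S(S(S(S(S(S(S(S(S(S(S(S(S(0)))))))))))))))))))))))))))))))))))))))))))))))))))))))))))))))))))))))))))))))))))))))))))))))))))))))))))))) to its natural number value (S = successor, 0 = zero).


Counting successors applied to 0:
110 applications of S to 0 = 110

110


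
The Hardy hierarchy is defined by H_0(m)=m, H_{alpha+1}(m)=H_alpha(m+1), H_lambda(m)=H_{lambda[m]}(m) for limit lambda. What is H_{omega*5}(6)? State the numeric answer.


H_{omega*5}(6):
For the Hardy hierarchy, H_{omega*k}(n) = 2^k * n.
2^5 = 32.
32 * 6 = 192

192


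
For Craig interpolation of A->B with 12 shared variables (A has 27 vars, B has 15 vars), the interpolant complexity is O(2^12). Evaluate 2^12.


Shared atoms = 12
Craig interpolant size bound = 2^12
= 4096

4096


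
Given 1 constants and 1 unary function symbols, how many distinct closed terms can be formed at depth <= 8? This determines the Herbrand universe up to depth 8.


Herbrand terms by depth:
Depth 0: 1 constants
Depth 1: 1 new terms (running total: 2)
Depth 2: 1 new terms (running total: 3)
Depth 3: 1 new terms (running total: 4)
Depth 4: 1 new terms (running total: 5)
Depth 5: 1 new terms (running total: 6)
Depth 6: 1 new terms (running total: 7)
Depth 7: 1 new terms (running total: 8)
Depth 8: 1 new terms (running total: 9)
Total distinct ground terms = 9

9


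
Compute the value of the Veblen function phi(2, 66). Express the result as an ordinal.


phi(2, 66):
phi(2, beta) = zeta_beta (the beta-th zeta number, fixed point of epsilon).
phi(2, 66) = zeta_66

zeta_66


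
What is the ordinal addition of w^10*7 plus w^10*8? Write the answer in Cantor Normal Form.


Ordinal addition w^10*7 + w^10*8:
Both terms have the same exponent 10.
w^e*c + w^e*d = w^e*(c+d).
Result = w^10*(7+8) = w^10*15

w^10*15


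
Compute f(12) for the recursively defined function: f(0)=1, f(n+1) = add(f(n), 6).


f(0) = 1
f(1) = add(f(0), 6) = add(1, 6) = 7
f(2) = add(f(1), 6) = add(7, 6) = 13
f(3) = add(f(2), 6) = add(13, 6) = 19
f(4) = add(f(3), 6) = add(19, 6) = 25
f(5) = add(f(4), 6) = add(25, 6) = 31
f(6) = add(f(5), 6) = add(31, 6) = 37
f(7) = add(f(6), 6) = add(37, 6) = 43
f(8) = add(f(7), 6) = add(43, 6) = 49
f(9) = add(f(8), 6) = add(49, 6) = 55
f(10) = add(f(9), 6) = add(55, 6) = 61
f(11) = add(f(10), 6) = add(61, 6) = 67
f(12) = add(f(11), 6) = add(67, 6) = 73


73


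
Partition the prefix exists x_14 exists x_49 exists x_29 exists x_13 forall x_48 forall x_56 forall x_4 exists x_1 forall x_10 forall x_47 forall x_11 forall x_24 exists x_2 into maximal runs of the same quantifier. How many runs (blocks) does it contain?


Alternations = 4.
Blocks = alternations + 1 = 5

5


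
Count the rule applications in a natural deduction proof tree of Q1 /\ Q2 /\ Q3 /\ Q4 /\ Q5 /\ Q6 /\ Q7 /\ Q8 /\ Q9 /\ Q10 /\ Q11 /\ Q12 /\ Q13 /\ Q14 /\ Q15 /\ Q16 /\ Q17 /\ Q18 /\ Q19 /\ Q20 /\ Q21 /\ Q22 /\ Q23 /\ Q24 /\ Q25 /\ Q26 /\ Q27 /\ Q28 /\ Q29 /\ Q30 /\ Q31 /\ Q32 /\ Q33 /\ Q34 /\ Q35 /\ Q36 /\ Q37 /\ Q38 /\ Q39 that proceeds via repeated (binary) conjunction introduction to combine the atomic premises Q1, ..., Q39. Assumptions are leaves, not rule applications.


The target conjunction has 39 conjuncts, i.e. 38 binary /\ connectives.
Each conjunction-intro joins two pieces, so 39 atoms require 39-1 = 38 applications.
Total inference nodes = 38

38


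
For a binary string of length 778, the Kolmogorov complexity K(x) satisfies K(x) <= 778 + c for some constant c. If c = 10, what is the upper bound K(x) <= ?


K(x) <= |x| + c = 778 + 10 = 788

788


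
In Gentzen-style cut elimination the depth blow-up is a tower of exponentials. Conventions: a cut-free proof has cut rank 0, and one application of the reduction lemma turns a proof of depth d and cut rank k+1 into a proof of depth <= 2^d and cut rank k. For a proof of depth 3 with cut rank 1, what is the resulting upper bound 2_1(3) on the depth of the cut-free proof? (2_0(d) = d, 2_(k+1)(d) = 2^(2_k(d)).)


Each rank reduction sends depth d to at most 2^d; cut rank r needs r reductions.
2_0(3) = 3
2_1(3) = 2^3 = 8
Cut-free depth bound = 8

8


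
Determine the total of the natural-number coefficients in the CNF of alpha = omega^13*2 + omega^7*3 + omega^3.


CNF: omega^13*2 + omega^7*3 + omega^3
Coefficients: 2 + 3 + 1 = 6

6


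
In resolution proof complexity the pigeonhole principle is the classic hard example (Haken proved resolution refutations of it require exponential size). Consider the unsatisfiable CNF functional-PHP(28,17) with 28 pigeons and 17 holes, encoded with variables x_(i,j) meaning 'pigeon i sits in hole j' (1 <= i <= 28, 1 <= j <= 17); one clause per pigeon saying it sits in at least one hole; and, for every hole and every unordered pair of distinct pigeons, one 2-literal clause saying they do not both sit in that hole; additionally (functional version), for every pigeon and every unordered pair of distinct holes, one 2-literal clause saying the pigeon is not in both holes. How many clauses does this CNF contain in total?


functional-PHP(28,17): 28 pigeons, 17 holes, 28*17 = 476 variables.
- pigeon clauses: one per pigeon -> 28 clauses
- hole clauses: 17 holes * C(28,2) = 17 * 378 -> 6426 clauses
- functional clauses: 28 pigeons * C(17,2) = 28 * 136 -> 3808 clauses
Total clauses = 28 + 6426 + 3808 = 10262

10262


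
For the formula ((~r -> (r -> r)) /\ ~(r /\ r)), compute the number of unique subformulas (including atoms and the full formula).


Formula: ((~r -> (r -> r)) /\ ~(r /\ r))
Subformulas found:
  1. r
  2. ~r
  3. (r -> r)
  4. (r /\ r)
  5. ~(r /\ r)
  6. (~r -> (r -> r))
  7. ((~r -> (r -> r)) /\ ~(r /\ r))
Total distinct subformulas = 7

7


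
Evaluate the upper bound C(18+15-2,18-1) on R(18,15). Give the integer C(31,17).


R(18,15) <= C(18+15-2, 18-1) = C(31, 17)
C(31, 17) = 31! / (17! * 14!)
= 265182525

265182525


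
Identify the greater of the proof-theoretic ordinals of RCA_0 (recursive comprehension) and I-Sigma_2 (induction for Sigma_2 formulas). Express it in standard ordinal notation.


Proof-theoretic ordinal of RCA_0 (recursive comprehension): omega^omega
Proof-theoretic ordinal of I-Sigma_2 (induction for Sigma_2 formulas): omega^(omega^omega)
Comparing: omega^omega < omega^(omega^omega).
The larger ordinal is omega^(omega^omega) (from I-Sigma_2 (induction for Sigma_2 formulas)).

omega^(omega^omega)


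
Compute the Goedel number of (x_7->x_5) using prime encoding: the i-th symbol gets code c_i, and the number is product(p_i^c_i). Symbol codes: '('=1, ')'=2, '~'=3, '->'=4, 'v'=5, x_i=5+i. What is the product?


Formula: (x_7->x_5)
Symbol codes: [1, 12, 4, 10, 2]
Primes: [2, 3, 5, 7, 11]
p_1^1 = 2^1 = 2
p_2^12 = 3^12 = 531441
p_3^4 = 5^4 = 625
p_4^10 = 7^10 = 282475249
p_5^2 = 11^2 = 121
Product = 22705487981576111250

22705487981576111250


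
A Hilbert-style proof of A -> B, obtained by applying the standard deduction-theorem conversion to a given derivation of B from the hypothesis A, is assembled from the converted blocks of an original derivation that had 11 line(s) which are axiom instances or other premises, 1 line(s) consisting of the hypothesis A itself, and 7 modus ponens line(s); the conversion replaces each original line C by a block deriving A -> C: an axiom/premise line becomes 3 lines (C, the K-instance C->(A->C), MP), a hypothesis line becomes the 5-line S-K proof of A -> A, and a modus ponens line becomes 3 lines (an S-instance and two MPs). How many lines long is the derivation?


Deduction-theorem conversion, block by block:
- 11 axiom/premise lines -> 3 lines each = 33
- 1 hypothesis lines -> 5 lines each (identity proof A->A) = 5
- 7 MP lines -> 3 lines each (S-instance, MP, MP) = 21
Total = 33 + 5 + 21 = 59 lines.

59


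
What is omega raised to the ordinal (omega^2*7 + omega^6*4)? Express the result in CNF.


omega^(omega^2*7 + omega^6*4):
In ordinal addition a term is absorbed by a following term of strictly larger exponent: 2 < 6, so omega^2*7 + omega^6*4 = omega^6*4.
omega raised to a CNF ordinal is a single CNF term: Result = omega^(omega^6*4)

omega^(omega^6*4)


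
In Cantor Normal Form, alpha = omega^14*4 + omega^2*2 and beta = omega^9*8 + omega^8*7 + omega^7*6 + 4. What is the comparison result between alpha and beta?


Compare term by term from highest exponent:
alpha = omega^14*4 + omega^2*2
beta = omega^9*8 + omega^8*7 + omega^7*6 + 4
Term 1: alpha has omega^14*4, beta has omega^9*8
Term 2: alpha has omega^2*2, beta has omega^8*7
Term 3: alpha has omega^0*0, beta has omega^7*6
Term 4: alpha has omega^0*0, beta has omega^0*4
Result: alpha > beta

alpha > beta


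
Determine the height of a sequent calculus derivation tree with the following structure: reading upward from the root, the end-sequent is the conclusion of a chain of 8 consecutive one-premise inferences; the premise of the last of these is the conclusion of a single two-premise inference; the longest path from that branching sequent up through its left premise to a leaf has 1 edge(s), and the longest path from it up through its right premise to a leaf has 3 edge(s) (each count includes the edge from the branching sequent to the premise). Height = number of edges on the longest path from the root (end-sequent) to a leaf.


Longest path through the left premise: 1 edges (measured from the branching sequent)
Longest path through the right premise: 3 edges
Height of the subtree rooted at the branching sequent: max(1, 3) = 3
The branching sequent sits 8 edges above the root (the chain of one-premise inferences), so height = 3 + 8 = 11

11


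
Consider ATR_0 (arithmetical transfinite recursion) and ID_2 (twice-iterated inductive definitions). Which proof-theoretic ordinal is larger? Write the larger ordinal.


Proof-theoretic ordinal of ATR_0 (arithmetical transfinite recursion): Gamma_0
Proof-theoretic ordinal of ID_2 (twice-iterated inductive definitions): psi_0(epsilon_{Omega_2+1})
Comparing: Gamma_0 < psi_0(epsilon_{Omega_2+1}).
The larger ordinal is psi_0(epsilon_{Omega_2+1}) (from ID_2 (twice-iterated inductive definitions)).

psi_0(epsilon_{Omega_2+1})


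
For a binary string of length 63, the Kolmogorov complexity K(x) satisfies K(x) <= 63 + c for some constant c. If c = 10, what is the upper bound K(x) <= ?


K(x) <= |x| + c = 63 + 10 = 73

73


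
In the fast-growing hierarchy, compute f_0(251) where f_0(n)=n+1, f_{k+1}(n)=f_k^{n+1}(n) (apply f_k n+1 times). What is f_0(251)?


f_0(251) = 251 + 1 = 252

252


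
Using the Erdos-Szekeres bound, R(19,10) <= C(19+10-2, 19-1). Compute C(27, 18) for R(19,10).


R(19,10) <= C(19+10-2, 19-1) = C(27, 18)
C(27, 18) = 27! / (18! * 9!)
= 4686825

4686825


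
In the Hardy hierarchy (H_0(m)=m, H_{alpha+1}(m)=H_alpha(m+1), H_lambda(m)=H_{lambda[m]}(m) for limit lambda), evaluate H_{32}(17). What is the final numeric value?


H_32(17):
For finite ordinals k, H_k(n) = n + k (each successor step adds 1).
H_32(17) = 17 + 32 = 49

49


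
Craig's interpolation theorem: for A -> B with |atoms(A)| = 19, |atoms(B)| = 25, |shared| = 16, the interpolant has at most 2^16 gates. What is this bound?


Shared atoms = 16
Craig interpolant size bound = 2^16
= 65536

65536


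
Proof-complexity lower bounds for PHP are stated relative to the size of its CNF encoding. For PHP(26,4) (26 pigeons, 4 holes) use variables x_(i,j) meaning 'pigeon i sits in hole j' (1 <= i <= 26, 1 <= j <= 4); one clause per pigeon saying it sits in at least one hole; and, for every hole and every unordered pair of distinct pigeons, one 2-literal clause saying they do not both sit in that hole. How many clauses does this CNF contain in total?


PHP(26,4): 26 pigeons, 4 holes, 26*4 = 104 variables.
- pigeon clauses: one per pigeon -> 26 clauses
- hole clauses: 4 holes * C(26,2) = 4 * 325 -> 1300 clauses
Total clauses = 26 + 1300 = 1326

1326


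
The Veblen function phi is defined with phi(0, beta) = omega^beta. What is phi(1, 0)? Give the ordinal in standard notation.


phi(1, 0):
phi(1, beta) = epsilon_beta (the beta-th epsilon number).
phi(1, 0) = epsilon_0

epsilon_0


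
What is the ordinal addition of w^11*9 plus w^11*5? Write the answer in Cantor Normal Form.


Ordinal addition w^11*9 + w^11*5:
Both terms have the same exponent 11.
w^e*c + w^e*d = w^e*(c+d).
Result = w^11*(9+5) = w^11*14

w^11*14


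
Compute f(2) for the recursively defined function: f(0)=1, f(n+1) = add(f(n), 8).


f(0) = 1
f(1) = add(f(0), 8) = add(1, 8) = 9
f(2) = add(f(1), 8) = add(9, 8) = 17


17


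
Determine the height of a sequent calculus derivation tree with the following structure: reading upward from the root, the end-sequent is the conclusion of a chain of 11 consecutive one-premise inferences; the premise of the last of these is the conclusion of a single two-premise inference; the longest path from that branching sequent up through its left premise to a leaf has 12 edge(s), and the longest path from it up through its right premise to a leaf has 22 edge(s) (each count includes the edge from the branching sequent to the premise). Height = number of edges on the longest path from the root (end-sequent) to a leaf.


Longest path through the left premise: 12 edges (measured from the branching sequent)
Longest path through the right premise: 22 edges
Height of the subtree rooted at the branching sequent: max(12, 22) = 22
The branching sequent sits 11 edges above the root (the chain of one-premise inferences), so height = 22 + 11 = 33

33


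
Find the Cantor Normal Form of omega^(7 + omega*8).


omega^(7 + omega*8):
In ordinal addition a term is absorbed by a following term of strictly larger exponent: 0 < 1, so 7 + omega*8 = omega*8.
omega raised to a CNF ordinal is a single CNF term: Result = omega^(omega*8)

omega^(omega*8)
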